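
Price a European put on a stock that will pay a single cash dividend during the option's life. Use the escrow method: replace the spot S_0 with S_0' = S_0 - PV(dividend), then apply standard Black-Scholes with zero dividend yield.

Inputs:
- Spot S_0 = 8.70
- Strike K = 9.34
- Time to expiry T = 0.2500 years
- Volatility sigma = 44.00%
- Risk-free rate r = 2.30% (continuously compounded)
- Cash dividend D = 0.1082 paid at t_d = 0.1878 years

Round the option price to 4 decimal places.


PV(D) = D * exp(-r * t_d) = 0.1082 * 0.99568992 = 0.10773365
S_0' = S_0 - PV(D) = 8.7000 - 0.10773365 = 8.59226635
d1 = (ln(S_0'/K) + (r + sigma^2/2)*T) / (sigma*sqrt(T)) = -0.24315325
d2 = d1 - sigma*sqrt(T) = -0.46315325
exp(-rT) = 0.99426650
N(-d1) = 0.59605666; N(-d2) = 0.67837274
P = K * exp(-rT) * N(-d2) - S_0' * N(-d1) = 9.3400 * 0.99426650 * 0.67837274 - 8.59226635 * 0.59605666 = 1.1782

Answer: Price = 1.1782


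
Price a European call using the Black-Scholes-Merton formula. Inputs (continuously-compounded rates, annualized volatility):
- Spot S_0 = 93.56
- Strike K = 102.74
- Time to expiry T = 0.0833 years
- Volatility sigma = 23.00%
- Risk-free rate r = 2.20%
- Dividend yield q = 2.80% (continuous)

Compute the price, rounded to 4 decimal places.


Answer: Price = 0.2290

Derivation:
d1 = (ln(S/K) + (r - q + 0.5*sigma^2) * T) / (sigma * sqrt(T)) = -1.38433758
d2 = d1 - sigma * sqrt(T) = -1.45071959
exp(-rT) = 0.99816908; exp(-qT) = 0.99767032
C = S_0 * exp(-qT) * N(d1) - K * exp(-rT) * N(d2)
N(d1) = 0.08312756; N(d2) = 0.07342898
C = 93.5600 * 0.99767032 * 0.08312756 - 102.7400 * 0.99816908 * 0.07342898 = 0.2290


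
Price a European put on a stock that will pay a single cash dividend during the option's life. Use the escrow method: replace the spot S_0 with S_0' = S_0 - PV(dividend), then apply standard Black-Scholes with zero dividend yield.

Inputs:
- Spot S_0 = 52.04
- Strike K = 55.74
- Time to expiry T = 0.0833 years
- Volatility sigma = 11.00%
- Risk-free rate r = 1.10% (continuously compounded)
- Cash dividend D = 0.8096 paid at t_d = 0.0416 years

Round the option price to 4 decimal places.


Answer: Price = 4.4604

Derivation:
PV(D) = D * exp(-r * t_d) = 0.8096 * 0.99954250 = 0.80922961
S_0' = S_0 - PV(D) = 52.0400 - 0.80922961 = 51.23077039
d1 = (ln(S_0'/K) + (r + sigma^2/2)*T) / (sigma*sqrt(T)) = -2.61237394
d2 = d1 - sigma*sqrt(T) = -2.64412185
exp(-rT) = 0.99908412
N(-d1) = 0.99550421; N(-d2) = 0.99590484
P = K * exp(-rT) * N(-d2) - S_0' * N(-d1) = 55.7400 * 0.99908412 * 0.99590484 - 51.23077039 * 0.99550421 = 4.4604


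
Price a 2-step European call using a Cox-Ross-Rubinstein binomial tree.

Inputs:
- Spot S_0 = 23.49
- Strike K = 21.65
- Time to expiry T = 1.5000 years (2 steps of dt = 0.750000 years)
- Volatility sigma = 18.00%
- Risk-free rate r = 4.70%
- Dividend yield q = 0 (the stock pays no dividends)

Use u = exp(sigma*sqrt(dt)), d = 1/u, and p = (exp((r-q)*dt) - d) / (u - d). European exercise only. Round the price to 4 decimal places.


Answer: Price = V(0,0) = 4.0606

Derivation:
dt = T/N = 0.750000
u = exp(sigma*sqrt(dt)) = 1.168691; d = 1/u = 0.855658
p = (exp((r-q)*dt) - d) / (u - d) = 0.575724
Discount per step: exp(-r*dt) = 0.965364
Stock lattice S(k, i) with i counting down-moves:
  k=0: S(0,0) = 23.4900
  k=1: S(1,0) = 27.4526; S(1,1) = 20.0994
  k=2: S(2,0) = 32.0836; S(2,1) = 23.4900; S(2,2) = 17.1982
Terminal payoffs V(N, i) = max(S_T - K, 0):
  V(2,0) = 10.433566; V(2,1) = 1.840000; V(2,2) = 0.000000
Backward induction: V(k, i) = exp(-r*dt) * [p * V(k+1, i) + (1-p) * V(k+1, i+1)].
  V(1,0) = exp(-r*dt) * [p*10.433566 + (1-p)*1.840000] = 6.552427
  V(1,1) = exp(-r*dt) * [p*1.840000 + (1-p)*0.000000] = 1.022641
  V(0,0) = exp(-r*dt) * [p*6.552427 + (1-p)*1.022641] = 4.060581


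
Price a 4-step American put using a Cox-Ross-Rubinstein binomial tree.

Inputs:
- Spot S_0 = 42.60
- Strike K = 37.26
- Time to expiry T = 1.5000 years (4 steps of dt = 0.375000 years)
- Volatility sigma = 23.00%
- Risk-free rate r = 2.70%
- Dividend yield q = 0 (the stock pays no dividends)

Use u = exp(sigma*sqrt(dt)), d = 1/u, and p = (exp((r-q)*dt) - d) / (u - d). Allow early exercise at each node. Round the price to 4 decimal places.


Answer: Price = V(0,0) = 2.0453

Derivation:
dt = T/N = 0.375000
u = exp(sigma*sqrt(dt)) = 1.151247; d = 1/u = 0.868623
p = (exp((r-q)*dt) - d) / (u - d) = 0.500854
Discount per step: exp(-r*dt) = 0.989926
Stock lattice S(k, i) with i counting down-moves:
  k=0: S(0,0) = 42.6000
  k=1: S(1,0) = 49.0431; S(1,1) = 37.0034
  k=2: S(2,0) = 56.4607; S(2,1) = 42.6000; S(2,2) = 32.1420
  k=3: S(3,0) = 65.0003; S(3,1) = 49.0431; S(3,2) = 37.0034; S(3,3) = 27.9193
  k=4: S(4,0) = 74.8313; S(4,1) = 56.4607; S(4,2) = 42.6000; S(4,3) = 32.1420; S(4,4) = 24.2513
Terminal payoffs V(N, i) = max(K - S_T, 0):
  V(4,0) = 0.000000; V(4,1) = 0.000000; V(4,2) = 0.000000; V(4,3) = 5.118021; V(4,4) = 13.008666
Backward induction: V(k, i) = exp(-r*dt) * [p * V(k+1, i) + (1-p) * V(k+1, i+1)]; then take max(V_cont, immediate exercise) for American.
  V(3,0) = exp(-r*dt) * [p*0.000000 + (1-p)*0.000000] = 0.000000; exercise = 0.000000; V(3,0) = max -> 0.000000
  V(3,1) = exp(-r*dt) * [p*0.000000 + (1-p)*0.000000] = 0.000000; exercise = 0.000000; V(3,1) = max -> 0.000000
  V(3,2) = exp(-r*dt) * [p*0.000000 + (1-p)*5.118021] = 2.528906; exercise = 0.256645; V(3,2) = max -> 2.528906
  V(3,3) = exp(-r*dt) * [p*5.118021 + (1-p)*13.008666] = 8.965372; exercise = 9.340726; V(3,3) = max -> 9.340726
  V(2,0) = exp(-r*dt) * [p*0.000000 + (1-p)*0.000000] = 0.000000; exercise = 0.000000; V(2,0) = max -> 0.000000
  V(2,1) = exp(-r*dt) * [p*0.000000 + (1-p)*2.528906] = 1.249578; exercise = 0.000000; V(2,1) = max -> 1.249578
  V(2,2) = exp(-r*dt) * [p*2.528906 + (1-p)*9.340726] = 5.869273; exercise = 5.118021; V(2,2) = max -> 5.869273
  V(1,0) = exp(-r*dt) * [p*0.000000 + (1-p)*1.249578] = 0.617439; exercise = 0.000000; V(1,0) = max -> 0.617439
  V(1,1) = exp(-r*dt) * [p*1.249578 + (1-p)*5.869273] = 3.519664; exercise = 0.256645; V(1,1) = max -> 3.519664
  V(0,0) = exp(-r*dt) * [p*0.617439 + (1-p)*3.519664] = 2.045260; exercise = 0.000000; V(0,0) = max -> 2.045260


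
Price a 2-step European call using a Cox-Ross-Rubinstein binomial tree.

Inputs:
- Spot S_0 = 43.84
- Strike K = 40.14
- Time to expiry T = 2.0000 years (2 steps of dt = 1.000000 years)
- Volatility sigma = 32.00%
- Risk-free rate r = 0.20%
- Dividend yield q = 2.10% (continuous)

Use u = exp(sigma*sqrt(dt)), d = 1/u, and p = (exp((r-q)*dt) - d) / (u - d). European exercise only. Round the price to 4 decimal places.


Answer: Price = V(0,0) = 8.3298

Derivation:
dt = T/N = 1.000000
u = exp(sigma*sqrt(dt)) = 1.377128; d = 1/u = 0.726149
p = (exp((r-q)*dt) - d) / (u - d) = 0.391764
Discount per step: exp(-r*dt) = 0.998002
Stock lattice S(k, i) with i counting down-moves:
  k=0: S(0,0) = 43.8400
  k=1: S(1,0) = 60.3733; S(1,1) = 31.8344
  k=2: S(2,0) = 83.1417; S(2,1) = 43.8400; S(2,2) = 23.1165
Terminal payoffs V(N, i) = max(S_T - K, 0):
  V(2,0) = 43.001722; V(2,1) = 3.700000; V(2,2) = 0.000000
Backward induction: V(k, i) = exp(-r*dt) * [p * V(k+1, i) + (1-p) * V(k+1, i+1)].
  V(1,0) = exp(-r*dt) * [p*43.001722 + (1-p)*3.700000] = 19.058862
  V(1,1) = exp(-r*dt) * [p*3.700000 + (1-p)*0.000000] = 1.446632
  V(0,0) = exp(-r*dt) * [p*19.058862 + (1-p)*1.446632] = 8.329801


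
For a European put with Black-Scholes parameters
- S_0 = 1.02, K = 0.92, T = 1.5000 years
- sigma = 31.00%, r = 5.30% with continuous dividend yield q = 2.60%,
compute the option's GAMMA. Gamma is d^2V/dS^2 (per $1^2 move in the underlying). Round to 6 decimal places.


d1 = 0.5682796087; d2 = 0.1886086985
phi(d1) = 0.3394565271; exp(-qT) = 0.9617507091; exp(-rT) = 0.9235780200
Gamma = exp(-qT) * phi(d1) / (S * sigma * sqrt(T)) = 0.9617507091 * 0.3394565271 / (1.0200 * 0.3100 * 1.2247448714) = 0.843023

Answer: Gamma = 0.843023


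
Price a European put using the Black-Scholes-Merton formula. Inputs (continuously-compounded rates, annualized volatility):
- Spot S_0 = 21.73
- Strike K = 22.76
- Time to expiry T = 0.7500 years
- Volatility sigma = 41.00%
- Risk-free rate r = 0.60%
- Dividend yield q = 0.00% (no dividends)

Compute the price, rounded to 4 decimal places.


Answer: Price = 3.6127

Derivation:
d1 = (ln(S/K) + (r - q + 0.5*sigma^2) * T) / (sigma * sqrt(T)) = 0.05978162
d2 = d1 - sigma * sqrt(T) = -0.29528879
exp(-rT) = 0.99551011; exp(-qT) = 1.00000000
P = K * exp(-rT) * N(-d2) - S_0 * exp(-qT) * N(-d1)
N(-d1) = 0.47616478; N(-d2) = 0.61611336
P = 22.7600 * 0.99551011 * 0.61611336 - 21.7300 * 1.00000000 * 0.47616478 = 3.6127


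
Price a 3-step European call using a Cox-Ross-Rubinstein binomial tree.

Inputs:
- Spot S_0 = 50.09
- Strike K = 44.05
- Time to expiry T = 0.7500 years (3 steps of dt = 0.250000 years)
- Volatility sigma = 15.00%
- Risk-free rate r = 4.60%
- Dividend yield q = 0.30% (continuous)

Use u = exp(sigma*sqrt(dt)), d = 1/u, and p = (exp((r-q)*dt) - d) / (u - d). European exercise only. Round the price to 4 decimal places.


Answer: Price = V(0,0) = 7.7703

Derivation:
dt = T/N = 0.250000
u = exp(sigma*sqrt(dt)) = 1.077884; d = 1/u = 0.927743
p = (exp((r-q)*dt) - d) / (u - d) = 0.553245
Discount per step: exp(-r*dt) = 0.988566
Stock lattice S(k, i) with i counting down-moves:
  k=0: S(0,0) = 50.0900
  k=1: S(1,0) = 53.9912; S(1,1) = 46.4707
  k=2: S(2,0) = 58.1963; S(2,1) = 50.0900; S(2,2) = 43.1129
  k=3: S(3,0) = 62.7288; S(3,1) = 53.9912; S(3,2) = 46.4707; S(3,3) = 39.9977
Terminal payoffs V(N, i) = max(S_T - K, 0):
  V(3,0) = 18.678845; V(3,1) = 9.941217; V(3,2) = 2.420671; V(3,3) = 0.000000
Backward induction: V(k, i) = exp(-r*dt) * [p * V(k+1, i) + (1-p) * V(k+1, i+1)].
  V(2,0) = exp(-r*dt) * [p*18.678845 + (1-p)*9.941217] = 14.606320
  V(2,1) = exp(-r*dt) * [p*9.941217 + (1-p)*2.420671] = 6.506120
  V(2,2) = exp(-r*dt) * [p*2.420671 + (1-p)*0.000000] = 1.323910
  V(1,0) = exp(-r*dt) * [p*14.606320 + (1-p)*6.506120] = 10.861879
  V(1,1) = exp(-r*dt) * [p*6.506120 + (1-p)*1.323910] = 4.143020
  V(0,0) = exp(-r*dt) * [p*10.861879 + (1-p)*4.143020] = 7.770317


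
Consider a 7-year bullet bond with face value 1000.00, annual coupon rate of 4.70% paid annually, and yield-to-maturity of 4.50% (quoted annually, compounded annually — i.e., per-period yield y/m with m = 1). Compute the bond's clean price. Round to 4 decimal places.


Coupon per period c = face * coupon_rate / m = 47.000000
Periods per year m = 1; per-period yield y/m = 0.045000
Number of cashflows N = 7
Cashflows (t years, CF_t, discount factor 1/(1+y/m)^(m*t), PV):
  t = 1.0000: CF_t = 47.000000, DF = 0.956938, PV = 44.976077
  t = 2.0000: CF_t = 47.000000, DF = 0.915730, PV = 43.039308
  t = 3.0000: CF_t = 47.000000, DF = 0.876297, PV = 41.185940
  t = 4.0000: CF_t = 47.000000, DF = 0.838561, PV = 39.412383
  t = 5.0000: CF_t = 47.000000, DF = 0.802451, PV = 37.715199
  t = 6.0000: CF_t = 47.000000, DF = 0.767896, PV = 36.091100
  t = 7.0000: CF_t = 1047.000000, DF = 0.734828, PV = 769.365395
Price P = sum_t PV_t = 1011.785402

Answer: Price = 1011.7854


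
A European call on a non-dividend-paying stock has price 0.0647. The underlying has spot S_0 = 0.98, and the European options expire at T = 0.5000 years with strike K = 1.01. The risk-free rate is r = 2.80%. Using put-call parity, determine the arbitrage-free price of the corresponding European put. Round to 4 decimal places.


Put-call parity: C - P = S_0 * exp(-qT) - K * exp(-rT).
S_0 * exp(-qT) = 0.9800 * 1.00000000 = 0.98000000
K * exp(-rT) = 1.0100 * 0.98609754 = 0.99595852
P = C - S*exp(-qT) + K*exp(-rT)
P = 0.0647 - 0.98000000 + 0.99595852 = 0.0807

Answer: Put price = 0.0807


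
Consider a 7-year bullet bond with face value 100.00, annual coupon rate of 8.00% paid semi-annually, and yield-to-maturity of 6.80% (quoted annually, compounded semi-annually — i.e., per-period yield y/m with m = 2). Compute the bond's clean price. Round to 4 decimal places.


Answer: Price = 106.5965

Derivation:
Coupon per period c = face * coupon_rate / m = 4.000000
Periods per year m = 2; per-period yield y/m = 0.034000
Number of cashflows N = 14
Cashflows (t years, CF_t, discount factor 1/(1+y/m)^(m*t), PV):
  t = 0.5000: CF_t = 4.000000, DF = 0.967118, PV = 3.868472
  t = 1.0000: CF_t = 4.000000, DF = 0.935317, PV = 3.741269
  t = 1.5000: CF_t = 4.000000, DF = 0.904562, PV = 3.618248
  t = 2.0000: CF_t = 4.000000, DF = 0.874818, PV = 3.499273
  t = 2.5000: CF_t = 4.000000, DF = 0.846052, PV = 3.384210
  t = 3.0000: CF_t = 4.000000, DF = 0.818233, PV = 3.272930
  t = 3.5000: CF_t = 4.000000, DF = 0.791327, PV = 3.165310
  t = 4.0000: CF_t = 4.000000, DF = 0.765307, PV = 3.061228
  t = 4.5000: CF_t = 4.000000, DF = 0.740142, PV = 2.960569
  t = 5.0000: CF_t = 4.000000, DF = 0.715805, PV = 2.863219
  t = 5.5000: CF_t = 4.000000, DF = 0.692268, PV = 2.769071
  t = 6.0000: CF_t = 4.000000, DF = 0.669505, PV = 2.678018
  t = 6.5000: CF_t = 4.000000, DF = 0.647490, PV = 2.589960
  t = 7.0000: CF_t = 104.000000, DF = 0.626199, PV = 65.124709
Price P = sum_t PV_t = 106.596486


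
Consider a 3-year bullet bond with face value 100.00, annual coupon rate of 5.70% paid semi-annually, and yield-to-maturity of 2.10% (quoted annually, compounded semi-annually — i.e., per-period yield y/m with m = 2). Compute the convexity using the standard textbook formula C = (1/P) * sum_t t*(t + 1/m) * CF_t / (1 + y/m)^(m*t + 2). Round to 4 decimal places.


Answer: Convexity = 9.4209

Derivation:
Coupon per period c = face * coupon_rate / m = 2.850000
Periods per year m = 2; per-period yield y/m = 0.010500
Number of cashflows N = 6
Cashflows (t years, CF_t, discount factor 1/(1+y/m)^(m*t), PV):
  t = 0.5000: CF_t = 2.850000, DF = 0.989609, PV = 2.820386
  t = 1.0000: CF_t = 2.850000, DF = 0.979326, PV = 2.791080
  t = 1.5000: CF_t = 2.850000, DF = 0.969150, PV = 2.762078
  t = 2.0000: CF_t = 2.850000, DF = 0.959080, PV = 2.733377
  t = 2.5000: CF_t = 2.850000, DF = 0.949114, PV = 2.704975
  t = 3.0000: CF_t = 102.850000, DF = 0.939252, PV = 96.602060
Price P = sum_t PV_t = 110.413956
Convexity numerator sum_t t*(t + 1/m) * CF_t / (1+y/m)^(m*t + 2):
  t = 0.5000: term = 1.381039
  t = 1.0000: term = 4.100066
  t = 1.5000: term = 8.114925
  t = 2.0000: term = 13.384340
  t = 2.5000: term = 19.867897
  t = 3.0000: term = 993.351730
Convexity = (1/P) * sum = 1040.199997 / 110.413956 = 9.420910


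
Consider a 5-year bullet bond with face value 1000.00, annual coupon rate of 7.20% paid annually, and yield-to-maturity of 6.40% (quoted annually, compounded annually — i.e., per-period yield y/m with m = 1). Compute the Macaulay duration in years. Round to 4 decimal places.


Coupon per period c = face * coupon_rate / m = 72.000000
Periods per year m = 1; per-period yield y/m = 0.064000
Number of cashflows N = 5
Cashflows (t years, CF_t, discount factor 1/(1+y/m)^(m*t), PV):
  t = 1.0000: CF_t = 72.000000, DF = 0.939850, PV = 67.669173
  t = 2.0000: CF_t = 72.000000, DF = 0.883317, PV = 63.598847
  t = 3.0000: CF_t = 72.000000, DF = 0.830185, PV = 59.773352
  t = 4.0000: CF_t = 72.000000, DF = 0.780249, PV = 56.177963
  t = 5.0000: CF_t = 1072.000000, DF = 0.733317, PV = 786.116018
Price P = sum_t PV_t = 1033.335352
Macaulay numerator sum_t t * PV_t:
  t * PV_t at t = 1.0000: 67.669173
  t * PV_t at t = 2.0000: 127.197693
  t * PV_t at t = 3.0000: 179.320057
  t * PV_t at t = 4.0000: 224.711850
  t * PV_t at t = 5.0000: 3930.580090
Macaulay duration D = (sum_t t * PV_t) / P = 4529.478863 / 1033.335352 = 4.383358

Answer: Macaulay duration = 4.3834 years


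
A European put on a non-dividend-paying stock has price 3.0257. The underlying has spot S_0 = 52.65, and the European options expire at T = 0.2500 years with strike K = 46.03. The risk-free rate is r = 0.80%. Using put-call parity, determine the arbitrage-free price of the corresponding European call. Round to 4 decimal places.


Put-call parity: C - P = S_0 * exp(-qT) - K * exp(-rT).
S_0 * exp(-qT) = 52.6500 * 1.00000000 = 52.65000000
K * exp(-rT) = 46.0300 * 0.99800200 = 45.93803200
C = P + S*exp(-qT) - K*exp(-rT)
C = 3.0257 + 52.65000000 - 45.93803200 = 9.7377

Answer: Call price = 9.7377


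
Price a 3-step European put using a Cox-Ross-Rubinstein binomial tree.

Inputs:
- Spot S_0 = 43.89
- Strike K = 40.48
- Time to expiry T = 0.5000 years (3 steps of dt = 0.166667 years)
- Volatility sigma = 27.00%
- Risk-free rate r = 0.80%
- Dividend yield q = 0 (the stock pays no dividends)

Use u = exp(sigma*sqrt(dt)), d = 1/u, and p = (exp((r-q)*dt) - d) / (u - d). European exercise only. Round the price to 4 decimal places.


dt = T/N = 0.166667
u = exp(sigma*sqrt(dt)) = 1.116532; d = 1/u = 0.895631
p = (exp((r-q)*dt) - d) / (u - d) = 0.478511
Discount per step: exp(-r*dt) = 0.998668
Stock lattice S(k, i) with i counting down-moves:
  k=0: S(0,0) = 43.8900
  k=1: S(1,0) = 49.0046; S(1,1) = 39.3092
  k=2: S(2,0) = 54.7151; S(2,1) = 43.8900; S(2,2) = 35.2066
  k=3: S(3,0) = 61.0912; S(3,1) = 49.0046; S(3,2) = 39.3092; S(3,3) = 31.5321
Terminal payoffs V(N, i) = max(K - S_T, 0):
  V(3,0) = 0.000000; V(3,1) = 0.000000; V(3,2) = 1.170766; V(3,3) = 8.947922
Backward induction: V(k, i) = exp(-r*dt) * [p * V(k+1, i) + (1-p) * V(k+1, i+1)].
  V(2,0) = exp(-r*dt) * [p*0.000000 + (1-p)*0.000000] = 0.000000
  V(2,1) = exp(-r*dt) * [p*0.000000 + (1-p)*1.170766] = 0.609728
  V(2,2) = exp(-r*dt) * [p*1.170766 + (1-p)*8.947922] = 5.219503
  V(1,0) = exp(-r*dt) * [p*0.000000 + (1-p)*0.609728] = 0.317543
  V(1,1) = exp(-r*dt) * [p*0.609728 + (1-p)*5.219503] = 3.009659
  V(0,0) = exp(-r*dt) * [p*0.317543 + (1-p)*3.009659] = 1.719158

Answer: Price = V(0,0) = 1.7192


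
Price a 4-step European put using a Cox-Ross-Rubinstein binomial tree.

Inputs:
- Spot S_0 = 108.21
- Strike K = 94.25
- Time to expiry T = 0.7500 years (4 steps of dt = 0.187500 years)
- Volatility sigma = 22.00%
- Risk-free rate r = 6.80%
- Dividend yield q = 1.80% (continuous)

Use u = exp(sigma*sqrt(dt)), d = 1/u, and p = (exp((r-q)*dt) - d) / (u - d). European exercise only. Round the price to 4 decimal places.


Answer: Price = V(0,0) = 2.0052

Derivation:
dt = T/N = 0.187500
u = exp(sigma*sqrt(dt)) = 1.099948; d = 1/u = 0.909134
p = (exp((r-q)*dt) - d) / (u - d) = 0.525565
Discount per step: exp(-r*dt) = 0.987331
Stock lattice S(k, i) with i counting down-moves:
  k=0: S(0,0) = 108.2100
  k=1: S(1,0) = 119.0254; S(1,1) = 98.3774
  k=2: S(2,0) = 130.9217; S(2,1) = 108.2100; S(2,2) = 89.4382
  k=3: S(3,0) = 144.0070; S(3,1) = 119.0254; S(3,2) = 98.3774; S(3,3) = 81.3113
  k=4: S(4,0) = 158.4002; S(4,1) = 130.9217; S(4,2) = 108.2100; S(4,3) = 89.4382; S(4,4) = 73.9229
Terminal payoffs V(N, i) = max(K - S_T, 0):
  V(4,0) = 0.000000; V(4,1) = 0.000000; V(4,2) = 0.000000; V(4,3) = 4.811772; V(4,4) = 20.327104
Backward induction: V(k, i) = exp(-r*dt) * [p * V(k+1, i) + (1-p) * V(k+1, i+1)].
  V(3,0) = exp(-r*dt) * [p*0.000000 + (1-p)*0.000000] = 0.000000
  V(3,1) = exp(-r*dt) * [p*0.000000 + (1-p)*0.000000] = 0.000000
  V(3,2) = exp(-r*dt) * [p*0.000000 + (1-p)*4.811772] = 2.253951
  V(3,3) = exp(-r*dt) * [p*4.811772 + (1-p)*20.327104] = 12.018571
  V(2,0) = exp(-r*dt) * [p*0.000000 + (1-p)*0.000000] = 0.000000
  V(2,1) = exp(-r*dt) * [p*0.000000 + (1-p)*2.253951] = 1.055806
  V(2,2) = exp(-r*dt) * [p*2.253951 + (1-p)*12.018571] = 6.799382
  V(1,0) = exp(-r*dt) * [p*0.000000 + (1-p)*1.055806] = 0.494565
  V(1,1) = exp(-r*dt) * [p*1.055806 + (1-p)*6.799382] = 3.732861
  V(0,0) = exp(-r*dt) * [p*0.494565 + (1-p)*3.732861] = 2.005196


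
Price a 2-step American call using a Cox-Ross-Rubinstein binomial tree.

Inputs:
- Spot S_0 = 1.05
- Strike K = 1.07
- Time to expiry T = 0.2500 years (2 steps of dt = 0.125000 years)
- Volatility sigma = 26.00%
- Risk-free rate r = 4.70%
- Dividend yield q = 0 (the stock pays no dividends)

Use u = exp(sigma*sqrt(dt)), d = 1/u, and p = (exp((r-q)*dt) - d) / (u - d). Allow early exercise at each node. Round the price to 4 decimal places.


Answer: Price = V(0,0) = 0.0492

Derivation:
dt = T/N = 0.125000
u = exp(sigma*sqrt(dt)) = 1.096281; d = 1/u = 0.912175
p = (exp((r-q)*dt) - d) / (u - d) = 0.509040
Discount per step: exp(-r*dt) = 0.994142
Stock lattice S(k, i) with i counting down-moves:
  k=0: S(0,0) = 1.0500
  k=1: S(1,0) = 1.1511; S(1,1) = 0.9578
  k=2: S(2,0) = 1.2619; S(2,1) = 1.0500; S(2,2) = 0.8737
Terminal payoffs V(N, i) = max(S_T - K, 0):
  V(2,0) = 0.191924; V(2,1) = 0.000000; V(2,2) = 0.000000
Backward induction: V(k, i) = exp(-r*dt) * [p * V(k+1, i) + (1-p) * V(k+1, i+1)]; then take max(V_cont, immediate exercise) for American.
  V(1,0) = exp(-r*dt) * [p*0.191924 + (1-p)*0.000000] = 0.097125; exercise = 0.081095; V(1,0) = max -> 0.097125
  V(1,1) = exp(-r*dt) * [p*0.000000 + (1-p)*0.000000] = 0.000000; exercise = 0.000000; V(1,1) = max -> 0.000000
  V(0,0) = exp(-r*dt) * [p*0.097125 + (1-p)*0.000000] = 0.049151; exercise = 0.000000; V(0,0) = max -> 0.049151


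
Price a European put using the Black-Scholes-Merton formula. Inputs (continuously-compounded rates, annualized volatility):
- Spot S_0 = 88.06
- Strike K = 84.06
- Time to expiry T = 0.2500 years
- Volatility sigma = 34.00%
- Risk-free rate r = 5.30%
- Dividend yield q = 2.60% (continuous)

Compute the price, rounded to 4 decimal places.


Answer: Price = 3.7849

Derivation:
d1 = (ln(S/K) + (r - q + 0.5*sigma^2) * T) / (sigma * sqrt(T)) = 0.39816218
d2 = d1 - sigma * sqrt(T) = 0.22816218
exp(-rT) = 0.98683739; exp(-qT) = 0.99352108
P = K * exp(-rT) * N(-d2) - S_0 * exp(-qT) * N(-d1)
N(-d1) = 0.34525532; N(-d2) = 0.40976008
P = 84.0600 * 0.98683739 * 0.40976008 - 88.0600 * 0.99352108 * 0.34525532 = 3.7849


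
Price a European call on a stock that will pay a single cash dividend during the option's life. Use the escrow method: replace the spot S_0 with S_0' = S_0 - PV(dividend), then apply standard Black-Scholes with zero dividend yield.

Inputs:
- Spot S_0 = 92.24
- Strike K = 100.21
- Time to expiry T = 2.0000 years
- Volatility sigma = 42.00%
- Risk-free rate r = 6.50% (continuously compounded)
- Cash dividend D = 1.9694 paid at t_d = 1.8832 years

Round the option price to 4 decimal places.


Answer: Price = 22.1152

Derivation:
PV(D) = D * exp(-r * t_d) = 1.9694 * 0.88478730 = 1.74250011
S_0' = S_0 - PV(D) = 92.2400 - 1.74250011 = 90.49749989
d1 = (ln(S_0'/K) + (r + sigma^2/2)*T) / (sigma*sqrt(T)) = 0.34421662
d2 = d1 - sigma*sqrt(T) = -0.24975308
exp(-rT) = 0.87809543
N(d1) = 0.63465831; N(d2) = 0.40138915
C = S_0' * N(d1) - K * exp(-rT) * N(d2) = 90.49749989 * 0.63465831 - 100.2100 * 0.87809543 * 0.40138915 = 22.1152


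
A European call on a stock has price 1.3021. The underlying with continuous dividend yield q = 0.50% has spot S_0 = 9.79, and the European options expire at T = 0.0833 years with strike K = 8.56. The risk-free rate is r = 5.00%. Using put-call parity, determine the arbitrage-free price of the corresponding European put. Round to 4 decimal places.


Put-call parity: C - P = S_0 * exp(-qT) - K * exp(-rT).
S_0 * exp(-qT) = 9.7900 * 0.99958359 = 9.78592331
K * exp(-rT) = 8.5600 * 0.99584366 = 8.52442174
P = C - S*exp(-qT) + K*exp(-rT)
P = 1.3021 - 9.78592331 + 8.52442174 = 0.0406

Answer: Put price = 0.0406


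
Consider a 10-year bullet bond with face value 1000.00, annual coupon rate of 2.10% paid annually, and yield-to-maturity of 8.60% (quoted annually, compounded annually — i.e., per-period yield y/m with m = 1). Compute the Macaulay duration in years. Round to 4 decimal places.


Answer: Macaulay duration = 8.7668 years

Derivation:
Coupon per period c = face * coupon_rate / m = 21.000000
Periods per year m = 1; per-period yield y/m = 0.086000
Number of cashflows N = 10
Cashflows (t years, CF_t, discount factor 1/(1+y/m)^(m*t), PV):
  t = 1.0000: CF_t = 21.000000, DF = 0.920810, PV = 19.337017
  t = 2.0000: CF_t = 21.000000, DF = 0.847892, PV = 17.805724
  t = 3.0000: CF_t = 21.000000, DF = 0.780747, PV = 16.395695
  t = 4.0000: CF_t = 21.000000, DF = 0.718920, PV = 15.097325
  t = 5.0000: CF_t = 21.000000, DF = 0.661989, PV = 13.901772
  t = 6.0000: CF_t = 21.000000, DF = 0.609566, PV = 12.800895
  t = 7.0000: CF_t = 21.000000, DF = 0.561295, PV = 11.787196
  t = 8.0000: CF_t = 21.000000, DF = 0.516846, PV = 10.853772
  t = 9.0000: CF_t = 21.000000, DF = 0.475917, PV = 9.994265
  t = 10.0000: CF_t = 1021.000000, DF = 0.438230, PV = 447.432462
Price P = sum_t PV_t = 575.406123
Macaulay numerator sum_t t * PV_t:
  t * PV_t at t = 1.0000: 19.337017
  t * PV_t at t = 2.0000: 35.611449
  t * PV_t at t = 3.0000: 49.187084
  t * PV_t at t = 4.0000: 60.389299
  t * PV_t at t = 5.0000: 69.508861
  t * PV_t at t = 6.0000: 76.805371
  t * PV_t at t = 7.0000: 82.510374
  t * PV_t at t = 8.0000: 86.830176
  t * PV_t at t = 9.0000: 89.948386
  t * PV_t at t = 10.0000: 4474.324618
Macaulay duration D = (sum_t t * PV_t) / P = 5044.452635 / 575.406123 = 8.766769


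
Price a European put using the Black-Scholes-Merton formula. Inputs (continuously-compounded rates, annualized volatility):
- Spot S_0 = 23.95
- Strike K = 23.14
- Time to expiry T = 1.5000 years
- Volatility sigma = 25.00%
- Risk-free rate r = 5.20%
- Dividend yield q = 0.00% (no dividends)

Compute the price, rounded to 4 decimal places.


Answer: Price = 1.6682

Derivation:
d1 = (ln(S/K) + (r - q + 0.5*sigma^2) * T) / (sigma * sqrt(T)) = 0.52020827
d2 = d1 - sigma * sqrt(T) = 0.21402205
exp(-rT) = 0.92496443; exp(-qT) = 1.00000000
P = K * exp(-rT) * N(-d2) - S_0 * exp(-qT) * N(-d1)
N(-d1) = 0.30145921; N(-d2) = 0.41526493
P = 23.1400 * 0.92496443 * 0.41526493 - 23.9500 * 1.00000000 * 0.30145921 = 1.6682


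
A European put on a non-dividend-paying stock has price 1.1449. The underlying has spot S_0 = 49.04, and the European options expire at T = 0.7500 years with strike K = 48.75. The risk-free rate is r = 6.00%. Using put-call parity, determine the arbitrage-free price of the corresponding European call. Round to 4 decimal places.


Put-call parity: C - P = S_0 * exp(-qT) - K * exp(-rT).
S_0 * exp(-qT) = 49.0400 * 1.00000000 = 49.04000000
K * exp(-rT) = 48.7500 * 0.95599748 = 46.60487724
C = P + S*exp(-qT) - K*exp(-rT)
C = 1.1449 + 49.04000000 - 46.60487724 = 3.5800

Answer: Call price = 3.5800


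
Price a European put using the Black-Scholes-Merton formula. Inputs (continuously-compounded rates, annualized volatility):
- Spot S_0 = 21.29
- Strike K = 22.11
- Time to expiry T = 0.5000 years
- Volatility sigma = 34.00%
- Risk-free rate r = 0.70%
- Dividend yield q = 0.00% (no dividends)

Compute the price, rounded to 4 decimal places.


d1 = (ln(S/K) + (r - q + 0.5*sigma^2) * T) / (sigma * sqrt(T)) = -0.02242991
d2 = d1 - sigma * sqrt(T) = -0.26284622
exp(-rT) = 0.99650612; exp(-qT) = 1.00000000
P = K * exp(-rT) * N(-d2) - S_0 * exp(-qT) * N(-d1)
N(-d1) = 0.50894749; N(-d2) = 0.60366544
P = 22.1100 * 0.99650612 * 0.60366544 - 21.2900 * 1.00000000 * 0.50894749 = 2.4649

Answer: Price = 2.4649


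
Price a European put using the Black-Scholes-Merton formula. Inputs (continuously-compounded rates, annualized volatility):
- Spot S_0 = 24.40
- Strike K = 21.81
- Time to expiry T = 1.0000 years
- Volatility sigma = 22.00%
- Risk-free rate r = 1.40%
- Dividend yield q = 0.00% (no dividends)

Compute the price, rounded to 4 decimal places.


d1 = (ln(S/K) + (r - q + 0.5*sigma^2) * T) / (sigma * sqrt(T)) = 0.68370251
d2 = d1 - sigma * sqrt(T) = 0.46370251
exp(-rT) = 0.98609754; exp(-qT) = 1.00000000
P = K * exp(-rT) * N(-d2) - S_0 * exp(-qT) * N(-d1)
N(-d1) = 0.24708152; N(-d2) = 0.32143045
P = 21.8100 * 0.98609754 * 0.32143045 - 24.4000 * 1.00000000 * 0.24708152 = 0.8841

Answer: Price = 0.8841


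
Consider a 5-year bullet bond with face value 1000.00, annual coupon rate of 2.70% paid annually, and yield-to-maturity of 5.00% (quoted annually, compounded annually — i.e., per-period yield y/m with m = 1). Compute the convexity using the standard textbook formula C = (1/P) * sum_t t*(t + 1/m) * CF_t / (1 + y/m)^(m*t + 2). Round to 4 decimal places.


Coupon per period c = face * coupon_rate / m = 27.000000
Periods per year m = 1; per-period yield y/m = 0.050000
Number of cashflows N = 5
Cashflows (t years, CF_t, discount factor 1/(1+y/m)^(m*t), PV):
  t = 1.0000: CF_t = 27.000000, DF = 0.952381, PV = 25.714286
  t = 2.0000: CF_t = 27.000000, DF = 0.907029, PV = 24.489796
  t = 3.0000: CF_t = 27.000000, DF = 0.863838, PV = 23.323615
  t = 4.0000: CF_t = 27.000000, DF = 0.822702, PV = 22.212967
  t = 5.0000: CF_t = 1027.000000, DF = 0.783526, PV = 804.681373
Price P = sum_t PV_t = 900.422037
Convexity numerator sum_t t*(t + 1/m) * CF_t / (1+y/m)^(m*t + 2):
  t = 1.0000: term = 46.647230
  t = 2.0000: term = 133.277801
  t = 3.0000: term = 253.862478
  t = 4.0000: term = 402.956314
  t = 5.0000: term = 21896.091781
Convexity = (1/P) * sum = 22732.835605 / 900.422037 = 25.246867

Answer: Convexity = 25.2469


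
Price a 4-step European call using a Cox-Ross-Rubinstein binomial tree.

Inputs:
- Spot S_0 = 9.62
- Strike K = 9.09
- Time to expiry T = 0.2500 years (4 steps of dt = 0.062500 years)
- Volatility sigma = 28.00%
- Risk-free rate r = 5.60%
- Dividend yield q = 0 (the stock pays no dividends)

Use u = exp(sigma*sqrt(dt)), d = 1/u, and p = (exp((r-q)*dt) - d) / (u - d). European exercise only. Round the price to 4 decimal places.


dt = T/N = 0.062500
u = exp(sigma*sqrt(dt)) = 1.072508; d = 1/u = 0.932394
p = (exp((r-q)*dt) - d) / (u - d) = 0.507531
Discount per step: exp(-r*dt) = 0.996506
Stock lattice S(k, i) with i counting down-moves:
  k=0: S(0,0) = 9.6200
  k=1: S(1,0) = 10.3175; S(1,1) = 8.9696
  k=2: S(2,0) = 11.0656; S(2,1) = 9.6200; S(2,2) = 8.3632
  k=3: S(3,0) = 11.8680; S(3,1) = 10.3175; S(3,2) = 8.9696; S(3,3) = 7.7978
  k=4: S(4,0) = 12.7285; S(4,1) = 11.0656; S(4,2) = 9.6200; S(4,3) = 8.3632; S(4,4) = 7.2706
Terminal payoffs V(N, i) = max(S_T - K, 0):
  V(4,0) = 3.638509; V(4,1) = 1.975634; V(4,2) = 0.530000; V(4,3) = 0.000000; V(4,4) = 0.000000
Backward induction: V(k, i) = exp(-r*dt) * [p * V(k+1, i) + (1-p) * V(k+1, i+1)].
  V(3,0) = exp(-r*dt) * [p*3.638509 + (1-p)*1.975634] = 2.809742
  V(3,1) = exp(-r*dt) * [p*1.975634 + (1-p)*0.530000] = 1.259288
  V(3,2) = exp(-r*dt) * [p*0.530000 + (1-p)*0.000000] = 0.268051
  V(3,3) = exp(-r*dt) * [p*0.000000 + (1-p)*0.000000] = 0.000000
  V(2,0) = exp(-r*dt) * [p*2.809742 + (1-p)*1.259288] = 2.039042
  V(2,1) = exp(-r*dt) * [p*1.259288 + (1-p)*0.268051] = 0.768440
  V(2,2) = exp(-r*dt) * [p*0.268051 + (1-p)*0.000000] = 0.135569
  V(1,0) = exp(-r*dt) * [p*2.039042 + (1-p)*0.768440] = 1.408371
  V(1,1) = exp(-r*dt) * [p*0.768440 + (1-p)*0.135569] = 0.455174
  V(0,0) = exp(-r*dt) * [p*1.408371 + (1-p)*0.455174] = 0.935670

Answer: Price = V(0,0) = 0.9357


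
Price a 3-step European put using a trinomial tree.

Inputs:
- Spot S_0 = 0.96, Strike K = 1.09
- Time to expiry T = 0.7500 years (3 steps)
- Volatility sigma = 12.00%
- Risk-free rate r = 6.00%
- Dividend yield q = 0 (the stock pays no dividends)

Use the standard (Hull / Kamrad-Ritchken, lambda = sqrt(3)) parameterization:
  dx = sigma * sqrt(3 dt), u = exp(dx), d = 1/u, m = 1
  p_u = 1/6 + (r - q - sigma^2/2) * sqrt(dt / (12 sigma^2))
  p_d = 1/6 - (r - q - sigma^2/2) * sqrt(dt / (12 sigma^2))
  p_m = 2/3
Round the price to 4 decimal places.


dt = T/N = 0.250000; dx = sigma*sqrt(3*dt) = 0.103923
u = exp(dx) = 1.109515; d = 1/u = 0.901295
p_u = 0.230175, p_m = 0.666667, p_d = 0.103158
Discount per step: exp(-r*dt) = 0.985112
Stock lattice S(k, j) with j the centered position index:
  k=0: S(0,+0) = 0.9600
  k=1: S(1,-1) = 0.8652; S(1,+0) = 0.9600; S(1,+1) = 1.0651
  k=2: S(2,-2) = 0.7798; S(2,-1) = 0.8652; S(2,+0) = 0.9600; S(2,+1) = 1.0651; S(2,+2) = 1.1818
  k=3: S(3,-3) = 0.7029; S(3,-2) = 0.7798; S(3,-1) = 0.8652; S(3,+0) = 0.9600; S(3,+1) = 1.0651; S(3,+2) = 1.1818; S(3,+3) = 1.3112
Terminal payoffs V(N, j) = max(K - S_T, 0):
  V(3,-3) = 0.387135; V(3,-2) = 0.310161; V(3,-1) = 0.224757; V(3,+0) = 0.130000; V(3,+1) = 0.024866; V(3,+2) = 0.000000; V(3,+3) = 0.000000
Backward induction: V(k, j) = exp(-r*dt) * [p_u * V(k+1, j+1) + p_m * V(k+1, j) + p_d * V(k+1, j-1)]
  V(2,-2) = exp(-r*dt) * [p_u*0.224757 + p_m*0.310161 + p_d*0.387135] = 0.294001
  V(2,-1) = exp(-r*dt) * [p_u*0.130000 + p_m*0.224757 + p_d*0.310161] = 0.208604
  V(2,+0) = exp(-r*dt) * [p_u*0.024866 + p_m*0.130000 + p_d*0.224757] = 0.113855
  V(2,+1) = exp(-r*dt) * [p_u*0.000000 + p_m*0.024866 + p_d*0.130000] = 0.029541
  V(2,+2) = exp(-r*dt) * [p_u*0.000000 + p_m*0.000000 + p_d*0.024866] = 0.002527
  V(1,-1) = exp(-r*dt) * [p_u*0.113855 + p_m*0.208604 + p_d*0.294001] = 0.192692
  V(1,+0) = exp(-r*dt) * [p_u*0.029541 + p_m*0.113855 + p_d*0.208604] = 0.102670
  V(1,+1) = exp(-r*dt) * [p_u*0.002527 + p_m*0.029541 + p_d*0.113855] = 0.031544
  V(0,+0) = exp(-r*dt) * [p_u*0.031544 + p_m*0.102670 + p_d*0.192692] = 0.094162

Answer: Price = V(0,0) = 0.0942


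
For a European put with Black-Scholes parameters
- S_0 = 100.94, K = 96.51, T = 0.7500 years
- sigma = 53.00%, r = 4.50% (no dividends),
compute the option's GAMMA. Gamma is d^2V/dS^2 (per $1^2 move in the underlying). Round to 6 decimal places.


d1 = 0.4008056006; d2 = -0.0581878634
phi(d1) = 0.3681513685; exp(-qT) = 1.0000000000; exp(-rT) = 0.9668131777
Gamma = exp(-qT) * phi(d1) / (S * sigma * sqrt(T)) = 1.0000000000 * 0.3681513685 / (100.9400 * 0.5300 * 0.8660254038) = 0.007946

Answer: Gamma = 0.007946


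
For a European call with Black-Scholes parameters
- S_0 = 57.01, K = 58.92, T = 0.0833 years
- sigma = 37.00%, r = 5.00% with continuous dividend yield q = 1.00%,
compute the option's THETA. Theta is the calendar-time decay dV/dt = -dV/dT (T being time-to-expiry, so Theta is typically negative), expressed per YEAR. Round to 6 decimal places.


Answer: Theta = -15.057745

Derivation:
d1 = -0.2239944372; d2 = -0.3307828729
phi(d1) = 0.3890586066; exp(-qT) = 0.9991673468; exp(-rT) = 0.9958436616
Theta = -S*exp(-qT)*phi(d1)*sigma/(2*sqrt(T)) - r*K*exp(-rT)*N(d2) + q*S*exp(-qT)*N(d1)
N(d1) = 0.4113808159; N(d2) = 0.3704042494; sqrt(T) = 0.2886173938
Term 1 = -57.0100 * 0.9991673468 * 0.3890586066 * 0.3700 / (2 * 0.2886173938) = -14.2054020014
Term 2 = -0.0500 * 58.9200 * 0.9958436616 * 0.3704042494 = -1.0866754769
Term 3 = 0.0100 * 57.0100 * 0.9991673468 * 0.4113808159 = 0.2343329225
Theta = -14.2054020014 + (-1.0866754769) + (0.2343329225) = -15.057745


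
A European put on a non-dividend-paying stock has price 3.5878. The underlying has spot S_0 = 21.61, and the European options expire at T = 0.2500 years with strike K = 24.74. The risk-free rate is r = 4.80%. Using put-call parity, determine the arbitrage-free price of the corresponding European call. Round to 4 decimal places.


Answer: Call price = 0.7529

Derivation:
Put-call parity: C - P = S_0 * exp(-qT) - K * exp(-rT).
S_0 * exp(-qT) = 21.6100 * 1.00000000 = 21.61000000
K * exp(-rT) = 24.7400 * 0.98807171 = 24.44489418
C = P + S*exp(-qT) - K*exp(-rT)
C = 3.5878 + 21.61000000 - 24.44489418 = 0.7529


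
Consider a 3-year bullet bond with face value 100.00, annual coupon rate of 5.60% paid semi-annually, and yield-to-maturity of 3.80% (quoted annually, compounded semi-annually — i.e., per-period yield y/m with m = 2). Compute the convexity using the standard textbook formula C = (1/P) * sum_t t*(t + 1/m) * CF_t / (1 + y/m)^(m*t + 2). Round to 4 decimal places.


Answer: Convexity = 9.2548

Derivation:
Coupon per period c = face * coupon_rate / m = 2.800000
Periods per year m = 2; per-period yield y/m = 0.019000
Number of cashflows N = 6
Cashflows (t years, CF_t, discount factor 1/(1+y/m)^(m*t), PV):
  t = 0.5000: CF_t = 2.800000, DF = 0.981354, PV = 2.747792
  t = 1.0000: CF_t = 2.800000, DF = 0.963056, PV = 2.696557
  t = 1.5000: CF_t = 2.800000, DF = 0.945099, PV = 2.646278
  t = 2.0000: CF_t = 2.800000, DF = 0.927477, PV = 2.596936
  t = 2.5000: CF_t = 2.800000, DF = 0.910184, PV = 2.548515
  t = 3.0000: CF_t = 102.800000, DF = 0.893213, PV = 91.822267
Price P = sum_t PV_t = 105.058345
Convexity numerator sum_t t*(t + 1/m) * CF_t / (1+y/m)^(m*t + 2):
  t = 0.5000: term = 1.323139
  t = 1.0000: term = 3.895404
  t = 1.5000: term = 7.645544
  t = 2.0000: term = 12.504978
  t = 2.5000: term = 18.407720
  t = 3.0000: term = 928.515038
Convexity = (1/P) * sum = 972.291823 / 105.058345 = 9.254780


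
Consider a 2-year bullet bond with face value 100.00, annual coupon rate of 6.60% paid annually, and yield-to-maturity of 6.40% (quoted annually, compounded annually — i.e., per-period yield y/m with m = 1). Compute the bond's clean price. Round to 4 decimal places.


Answer: Price = 100.3646

Derivation:
Coupon per period c = face * coupon_rate / m = 6.600000
Periods per year m = 1; per-period yield y/m = 0.064000
Number of cashflows N = 2
Cashflows (t years, CF_t, discount factor 1/(1+y/m)^(m*t), PV):
  t = 1.0000: CF_t = 6.600000, DF = 0.939850, PV = 6.203008
  t = 2.0000: CF_t = 106.600000, DF = 0.883317, PV = 94.161626
Price P = sum_t PV_t = 100.364633


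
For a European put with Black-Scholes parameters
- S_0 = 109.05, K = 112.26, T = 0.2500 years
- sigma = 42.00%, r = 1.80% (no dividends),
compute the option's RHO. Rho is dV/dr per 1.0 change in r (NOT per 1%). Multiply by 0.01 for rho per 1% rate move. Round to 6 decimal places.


Answer: Rho = -16.420693

Derivation:
d1 = -0.0117196041; d2 = -0.2217196041
phi(d1) = 0.3989148842; exp(-qT) = 1.0000000000; exp(-rT) = 0.9955101098
N(-d2) = 0.5877339160
Rho = -K*T*exp(-rT)*N(-d2) = -112.2600 * 0.2500 * 0.9955101098 * 0.5877339160 = -16.420693


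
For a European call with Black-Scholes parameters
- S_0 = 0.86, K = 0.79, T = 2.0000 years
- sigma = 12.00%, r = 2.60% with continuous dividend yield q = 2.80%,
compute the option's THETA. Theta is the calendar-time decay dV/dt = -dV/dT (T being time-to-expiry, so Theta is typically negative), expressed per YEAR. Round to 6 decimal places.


Answer: Theta = -0.008248

Derivation:
d1 = 0.5615573579; d2 = 0.3918517304
phi(d1) = 0.3407480721; exp(-qT) = 0.9455391359; exp(-rT) = 0.9493288668
Theta = -S*exp(-qT)*phi(d1)*sigma/(2*sqrt(T)) - r*K*exp(-rT)*N(d2) + q*S*exp(-qT)*N(d1)
N(d1) = 0.7127911797; N(d2) = 0.6524161150; sqrt(T) = 1.4142135624
Term 1 = -0.8600 * 0.9455391359 * 0.3407480721 * 0.1200 / (2 * 1.4142135624) = -0.0117556763
Term 2 = -0.0260 * 0.7900 * 0.9493288668 * 0.6524161150 = -0.0127216020
Term 3 = 0.0280 * 0.8600 * 0.9455391359 * 0.7127911797 = 0.0162292447
Theta = -0.0117556763 + (-0.0127216020) + (0.0162292447) = -0.008248


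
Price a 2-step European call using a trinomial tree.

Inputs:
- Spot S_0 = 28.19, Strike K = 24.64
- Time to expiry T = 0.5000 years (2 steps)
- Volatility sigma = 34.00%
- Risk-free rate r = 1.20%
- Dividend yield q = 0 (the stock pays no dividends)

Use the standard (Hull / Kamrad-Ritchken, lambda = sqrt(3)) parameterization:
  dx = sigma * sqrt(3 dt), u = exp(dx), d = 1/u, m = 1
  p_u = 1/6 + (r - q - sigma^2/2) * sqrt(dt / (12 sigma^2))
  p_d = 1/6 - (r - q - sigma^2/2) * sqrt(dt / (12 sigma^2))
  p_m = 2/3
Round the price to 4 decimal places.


dt = T/N = 0.250000; dx = sigma*sqrt(3*dt) = 0.294449
u = exp(dx) = 1.342386; d = 1/u = 0.744942
p_u = 0.147224, p_m = 0.666667, p_d = 0.186110
Discount per step: exp(-r*dt) = 0.997004
Stock lattice S(k, j) with j the centered position index:
  k=0: S(0,+0) = 28.1900
  k=1: S(1,-1) = 20.9999; S(1,+0) = 28.1900; S(1,+1) = 37.8419
  k=2: S(2,-2) = 15.6437; S(2,-1) = 20.9999; S(2,+0) = 28.1900; S(2,+1) = 37.8419; S(2,+2) = 50.7984
Terminal payoffs V(N, j) = max(S_T - K, 0):
  V(2,-2) = 0.000000; V(2,-1) = 0.000000; V(2,+0) = 3.550000; V(2,+1) = 13.201862; V(2,+2) = 26.158386
Backward induction: V(k, j) = exp(-r*dt) * [p_u * V(k+1, j+1) + p_m * V(k+1, j) + p_d * V(k+1, j-1)]
  V(1,-1) = exp(-r*dt) * [p_u*3.550000 + p_m*0.000000 + p_d*0.000000] = 0.521078
  V(1,+0) = exp(-r*dt) * [p_u*13.201862 + p_m*3.550000 + p_d*0.000000] = 4.297380
  V(1,+1) = exp(-r*dt) * [p_u*26.158386 + p_m*13.201862 + p_d*3.550000] = 13.273182
  V(0,+0) = exp(-r*dt) * [p_u*13.273182 + p_m*4.297380 + p_d*0.521078] = 4.901297

Answer: Price = V(0,0) = 4.9013


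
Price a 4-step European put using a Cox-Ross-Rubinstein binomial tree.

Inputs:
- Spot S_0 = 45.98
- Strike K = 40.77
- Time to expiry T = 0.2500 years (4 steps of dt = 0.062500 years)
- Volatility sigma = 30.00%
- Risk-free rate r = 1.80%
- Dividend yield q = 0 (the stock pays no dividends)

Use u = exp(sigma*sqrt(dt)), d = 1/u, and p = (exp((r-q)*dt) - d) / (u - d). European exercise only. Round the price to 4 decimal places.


dt = T/N = 0.062500
u = exp(sigma*sqrt(dt)) = 1.077884; d = 1/u = 0.927743
p = (exp((r-q)*dt) - d) / (u - d) = 0.488756
Discount per step: exp(-r*dt) = 0.998876
Stock lattice S(k, i) with i counting down-moves:
  k=0: S(0,0) = 45.9800
  k=1: S(1,0) = 49.5611; S(1,1) = 42.6576
  k=2: S(2,0) = 53.4211; S(2,1) = 45.9800; S(2,2) = 39.5754
  k=3: S(3,0) = 57.5818; S(3,1) = 49.5611; S(3,2) = 42.6576; S(3,3) = 36.7158
  k=4: S(4,0) = 62.0665; S(4,1) = 53.4211; S(4,2) = 45.9800; S(4,3) = 39.5754; S(4,4) = 34.0628
Terminal payoffs V(N, i) = max(K - S_T, 0):
  V(4,0) = 0.000000; V(4,1) = 0.000000; V(4,2) = 0.000000; V(4,3) = 1.194647; V(4,4) = 6.707178
Backward induction: V(k, i) = exp(-r*dt) * [p * V(k+1, i) + (1-p) * V(k+1, i+1)].
  V(3,0) = exp(-r*dt) * [p*0.000000 + (1-p)*0.000000] = 0.000000
  V(3,1) = exp(-r*dt) * [p*0.000000 + (1-p)*0.000000] = 0.000000
  V(3,2) = exp(-r*dt) * [p*0.000000 + (1-p)*1.194647] = 0.610070
  V(3,3) = exp(-r*dt) * [p*1.194647 + (1-p)*6.707178] = 4.008384
  V(2,0) = exp(-r*dt) * [p*0.000000 + (1-p)*0.000000] = 0.000000
  V(2,1) = exp(-r*dt) * [p*0.000000 + (1-p)*0.610070] = 0.311544
  V(2,2) = exp(-r*dt) * [p*0.610070 + (1-p)*4.008384] = 2.344798
  V(1,0) = exp(-r*dt) * [p*0.000000 + (1-p)*0.311544] = 0.159096
  V(1,1) = exp(-r*dt) * [p*0.311544 + (1-p)*2.344798] = 1.349514
  V(0,0) = exp(-r*dt) * [p*0.159096 + (1-p)*1.349514] = 0.766827

Answer: Price = V(0,0) = 0.7668
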